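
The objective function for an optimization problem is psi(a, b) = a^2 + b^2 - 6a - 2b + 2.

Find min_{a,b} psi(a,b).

psi(a,b) separates as P(a) + Q(b) + 2, so its minimum is min P + min Q + 2.
P'(a) = 2a - 6 vanishes at a ∈ {3}; Q'(b) = 2b - 2 vanishes at b ∈ {1}.
Local minima of P (where P''>0): P(3)=-9. Local minima of Q: Q(1)=-1.
So the global minimum of psi is P(3) + Q(1) + 2 = -9 − 1 + 2 = -8, attained at (3, 1).

-8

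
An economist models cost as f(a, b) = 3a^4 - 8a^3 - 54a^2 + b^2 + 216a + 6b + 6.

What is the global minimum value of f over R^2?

f(a,b) separates as P(a) + Q(b) + 6, so its minimum is min P + min Q + 6.
P'(a) = 12(a - 3)(a - 2)(a + 3) vanishes at a ∈ {-3, 2, 3}; Q'(b) = 2b + 6 vanishes at b ∈ {-3}.
Local minima of P (where P''>0): P(-3)=-675, P(3)=189. Local minima of Q: Q(-3)=-9.
So the global minimum of f is P(-3) + Q(-3) + 6 = -675 − 9 + 6 = -678, attained at (-3, -3).

-678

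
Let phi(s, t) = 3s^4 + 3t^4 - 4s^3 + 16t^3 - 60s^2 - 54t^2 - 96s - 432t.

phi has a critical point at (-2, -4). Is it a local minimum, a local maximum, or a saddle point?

local minimum

The mixed partial ∂²phi/∂s∂t is 0, so the Hessian at any point is diag(phi_ss, phi_tt) = diag(12(3s^2 - 2s - 10), 12(3t^2 + 8t - 9)).
At (-2, -4): H = diag(72, 84).
Both eigenvalues are positive, so H is positive definite: a local minimum.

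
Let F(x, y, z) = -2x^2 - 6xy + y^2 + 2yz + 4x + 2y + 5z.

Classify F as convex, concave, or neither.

neither

F is quadratic, so its Hessian is the constant matrix H = [[-4, -6, 0], [-6, 2, 2], [0, 2, 0]].
Leading principal minors: -4, -44, 16.
Neither pattern holds ⇒ H is indefinite ⇒ neither convex nor concave.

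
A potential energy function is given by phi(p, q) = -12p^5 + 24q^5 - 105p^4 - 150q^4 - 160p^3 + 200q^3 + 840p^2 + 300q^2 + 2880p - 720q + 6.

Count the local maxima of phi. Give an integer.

4

phi separates as a function of p plus a function of q, so ∇phi=0 decouples.
∂phi/∂p = -60(p - 2)(p + 2)(p + 3)(p + 4) = 0 at p ∈ {-4, -3, -2, 2}; ∂phi/∂q = 120(q - 3)(q - 2)(q - 1)(q + 1) = 0 at q ∈ {-1, 1, 2, 3}.
The Hessian is diagonal: diag(phi_pp, phi_qq). Second derivatives: phi_pp(-4)=720, phi_pp(-3)=-300, phi_pp(-2)=480, phi_pp(2)=-7200; phi_qq(-1)=-2880, phi_qq(1)=480, phi_qq(2)=-360, phi_qq(3)=960.
Local maxima occur where both diagonal entries negative: (-3, -1), (-3, 2), (2, -1), (2, 2). Count: 4.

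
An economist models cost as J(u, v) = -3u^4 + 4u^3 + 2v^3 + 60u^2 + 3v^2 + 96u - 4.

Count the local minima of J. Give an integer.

J separates as a function of u plus a function of v, so ∇J=0 decouples.
∂J/∂u = -12(u - 4)(u + 1)(u + 2) = 0 at u ∈ {-2, -1, 4}; ∂J/∂v = 6v(v + 1) = 0 at v ∈ {-1, 0}.
The Hessian is diagonal: diag(J_uu, J_vv). Second derivatives: J_uu(-2)=-72, J_uu(-1)=60, J_uu(4)=-360; J_vv(-1)=-6, J_vv(0)=6.
Local minima occur where both diagonal entries positive: (-1, 0). Count: 1.

1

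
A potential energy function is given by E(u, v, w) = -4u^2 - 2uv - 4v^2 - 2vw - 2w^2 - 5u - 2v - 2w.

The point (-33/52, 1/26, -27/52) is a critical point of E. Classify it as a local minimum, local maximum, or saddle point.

The Hessian is constant: H = [[-8, -2, 0], [-2, -8, -2], [0, -2, -4]].
Leading principal minors: Δ₁ = -8, Δ₂ = 60, Δ₃ = -208.
The minors alternate sign starting negative (−, +, −), so H is negative definite: a local maximum.

local maximum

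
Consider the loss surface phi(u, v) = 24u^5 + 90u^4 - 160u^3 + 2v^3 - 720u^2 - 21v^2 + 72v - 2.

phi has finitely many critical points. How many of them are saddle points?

4

phi separates as a function of u plus a function of v, so ∇phi=0 decouples.
∂phi/∂u = 120u(u - 2)(u + 2)(u + 3) = 0 at u ∈ {-3, -2, 0, 2}; ∂phi/∂v = 6(v - 4)(v - 3) = 0 at v ∈ {3, 4}.
The Hessian is diagonal: diag(phi_uu, phi_vv). Second derivatives: phi_uu(-3)=-1800, phi_uu(-2)=960, phi_uu(0)=-1440, phi_uu(2)=4800; phi_vv(3)=-6, phi_vv(4)=6.
Saddle points occur where the two diagonal entries have opposite signs: (-3, 4), (-2, 3), (0, 4), (2, 3). Count: 4.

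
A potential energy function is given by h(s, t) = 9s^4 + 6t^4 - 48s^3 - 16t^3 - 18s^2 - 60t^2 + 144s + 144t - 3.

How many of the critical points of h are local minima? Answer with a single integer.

h separates as a function of s plus a function of t, so ∇h=0 decouples.
∂h/∂s = 36(s - 4)(s - 1)(s + 1) = 0 at s ∈ {-1, 1, 4}; ∂h/∂t = 24(t - 3)(t - 1)(t + 2) = 0 at t ∈ {-2, 1, 3}.
The Hessian is diagonal: diag(h_ss, h_tt). Second derivatives: h_ss(-1)=360, h_ss(1)=-216, h_ss(4)=540; h_tt(-2)=360, h_tt(1)=-144, h_tt(3)=240.
Local minima occur where both diagonal entries positive: (-1, -2), (-1, 3), (4, -2), (4, 3). Count: 4.

4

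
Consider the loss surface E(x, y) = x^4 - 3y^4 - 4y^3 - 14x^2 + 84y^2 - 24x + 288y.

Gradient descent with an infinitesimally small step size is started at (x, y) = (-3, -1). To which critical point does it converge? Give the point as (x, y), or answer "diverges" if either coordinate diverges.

E is separable, so gradient descent decouples: x follows -∂E/∂x, y follows -∂E/∂y.
∂E/∂x = 4(x - 3)(x + 1)(x + 2); at x=-3 this is -48, so x increases.
∂E/∂y = -12(y - 4)(y + 2)(y + 3); at y=-1 this is 120, so y decreases.
x converges to its nearest critical value -2 (a local min of the x-part); y converges to -2. The iterate converges to (-2, -2).

(-2, -2)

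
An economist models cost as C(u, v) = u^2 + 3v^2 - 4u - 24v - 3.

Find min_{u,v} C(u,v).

C(u,v) separates as P(u) + Q(v) − 3, so its minimum is min P + min Q − 3.
P'(u) = 2u - 4 vanishes at u ∈ {2}; Q'(v) = 6v - 24 vanishes at v ∈ {4}.
Local minima of P (where P''>0): P(2)=-4. Local minima of Q: Q(4)=-48.
So the global minimum of C is P(2) + Q(4) − 3 = -4 − 48 − 3 = -55, attained at (2, 4).

-55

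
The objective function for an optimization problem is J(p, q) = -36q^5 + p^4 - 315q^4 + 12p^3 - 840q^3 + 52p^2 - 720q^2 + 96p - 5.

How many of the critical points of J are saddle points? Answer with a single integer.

J separates as a function of p plus a function of q, so ∇J=0 decouples.
∂J/∂p = 4(p + 2)(p + 3)(p + 4) = 0 at p ∈ {-4, -3, -2}; ∂J/∂q = -180q(q + 1)(q + 2)(q + 4) = 0 at q ∈ {-4, -2, -1, 0}.
The Hessian is diagonal: diag(J_pp, J_qq). Second derivatives: J_pp(-4)=8, J_pp(-3)=-4, J_pp(-2)=8; J_qq(-4)=4320, J_qq(-2)=-720, J_qq(-1)=540, J_qq(0)=-1440.
Saddle points occur where the two diagonal entries have opposite signs: (-4, -2), (-4, 0), (-3, -4), (-3, -1), (-2, -2), (-2, 0). Count: 6.

6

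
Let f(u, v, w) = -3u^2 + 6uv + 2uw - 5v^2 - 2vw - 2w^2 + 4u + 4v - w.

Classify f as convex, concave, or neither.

concave

f is quadratic, so its Hessian is the constant matrix H = [[-6, 6, 2], [6, -10, -2], [2, -2, -4]].
Leading principal minors: -6, 24, -80.
Signs alternate −, +, − ⇒ H ≺ 0 ⇒ concave.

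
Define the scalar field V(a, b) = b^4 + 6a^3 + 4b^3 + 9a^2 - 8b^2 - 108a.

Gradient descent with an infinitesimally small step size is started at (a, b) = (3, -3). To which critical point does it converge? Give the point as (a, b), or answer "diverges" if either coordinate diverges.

V is separable, so gradient descent decouples: a follows -∂V/∂a, b follows -∂V/∂b.
∂V/∂a = 18(a - 2)(a + 3); at a=3 this is 108, so a decreases.
∂V/∂b = 4b(b - 1)(b + 4); at b=-3 this is 48, so b decreases.
a converges to its nearest critical value 2 (a local min of the a-part); b converges to -4. The iterate converges to (2, -4).

(2, -4)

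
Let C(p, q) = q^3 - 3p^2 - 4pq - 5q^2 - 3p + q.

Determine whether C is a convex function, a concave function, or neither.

neither

The term q^3 is cubic, so the Hessian is not constant.
∂²C/∂q² = 6q - 10, which takes both signs as q varies (negative for sufficiently negative q). A diagonal entry of the Hessian changing sign means the Hessian is neither positive- nor negative-semidefinite on all of R^2.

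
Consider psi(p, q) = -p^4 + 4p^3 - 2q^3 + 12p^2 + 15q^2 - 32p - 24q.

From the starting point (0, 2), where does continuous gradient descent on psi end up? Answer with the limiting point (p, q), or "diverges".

(1, 1)

psi is separable, so gradient descent decouples: p follows -∂psi/∂p, q follows -∂psi/∂q.
∂psi/∂p = -4(p - 4)(p - 1)(p + 2); at p=0 this is -32, so p increases.
∂psi/∂q = -6(q - 4)(q - 1); at q=2 this is 12, so q decreases.
p converges to its nearest critical value 1 (a local min of the p-part); q converges to 1. The iterate converges to (1, 1).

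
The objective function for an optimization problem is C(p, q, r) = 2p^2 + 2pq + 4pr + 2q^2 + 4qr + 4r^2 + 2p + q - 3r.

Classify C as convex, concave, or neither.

C is quadratic, so its Hessian is the constant matrix H = [[4, 2, 4], [2, 4, 4], [4, 4, 8]].
Leading principal minors: 4, 12, 32.
All positive ⇒ H ≻ 0 ⇒ convex.

convex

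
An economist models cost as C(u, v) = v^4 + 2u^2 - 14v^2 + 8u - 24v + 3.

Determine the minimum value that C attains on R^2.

C(u,v) separates as P(u) + Q(v) + 3, so its minimum is min P + min Q + 3.
P'(u) = 4u + 8 vanishes at u ∈ {-2}; Q'(v) = 4(v - 3)(v + 1)(v + 2) vanishes at v ∈ {-2, -1, 3}.
Local minima of P (where P''>0): P(-2)=-8. Local minima of Q: Q(-2)=8, Q(3)=-117.
So the global minimum of C is P(-2) + Q(3) + 3 = -8 − 117 + 3 = -122, attained at (-2, 3).

-122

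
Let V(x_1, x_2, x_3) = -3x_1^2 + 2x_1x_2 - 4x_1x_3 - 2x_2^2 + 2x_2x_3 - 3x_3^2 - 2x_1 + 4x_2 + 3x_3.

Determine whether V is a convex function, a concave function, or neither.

concave

V is quadratic, so its Hessian is the constant matrix H = [[-6, 2, -4], [2, -4, 2], [-4, 2, -6]].
Leading principal minors: -6, 20, -64.
Signs alternate −, +, − ⇒ H ≺ 0 ⇒ concave.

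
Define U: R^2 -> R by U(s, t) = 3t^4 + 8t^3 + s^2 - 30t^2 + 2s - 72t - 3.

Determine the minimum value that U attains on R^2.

U(s,t) separates as P(s) + Q(t) − 3, so its minimum is min P + min Q − 3.
P'(s) = 2s + 2 vanishes at s ∈ {-1}; Q'(t) = 12(t - 2)(t + 1)(t + 3) vanishes at t ∈ {-3, -1, 2}.
Local minima of P (where P''>0): P(-1)=-1. Local minima of Q: Q(-3)=-27, Q(2)=-152.
So the global minimum of U is P(-1) + Q(2) − 3 = -1 − 152 − 3 = -156, attained at (-1, 2).

-156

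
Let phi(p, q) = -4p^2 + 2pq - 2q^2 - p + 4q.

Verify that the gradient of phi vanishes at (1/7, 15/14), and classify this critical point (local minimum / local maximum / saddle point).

local maximum

∇phi = (-8p + 2q - 1, 2p - 4q + 4); substituting (1/7, 15/14) gives ∇phi = (0, 0), so (1/7, 15/14) is indeed a critical point.
The Hessian of phi is constant: H = [[-8, 2], [2, -4]].
det(H) = (-8)·(-4) − 2² = 28.
det(H) > 0 and tr(H) = -12 < 0, so H is negative definite and the point is a local maximum.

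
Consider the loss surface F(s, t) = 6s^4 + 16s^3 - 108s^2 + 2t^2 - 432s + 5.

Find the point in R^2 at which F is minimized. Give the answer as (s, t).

F(s,t) separates as P(s) + Q(t) + 5, so its minimum is min P + min Q + 5.
P'(s) = 24(s - 3)(s + 2)(s + 3) vanishes at s ∈ {-3, -2, 3}; Q'(t) = 4t vanishes at t ∈ {0}.
Local minima of P (where P''>0): P(-3)=378, P(3)=-1350. Local minima of Q: Q(0)=0.
So the global minimum of F is P(3) + Q(0) + 5 = -1350 + 0 + 5 = -1345, attained at (3, 0).

(3, 0)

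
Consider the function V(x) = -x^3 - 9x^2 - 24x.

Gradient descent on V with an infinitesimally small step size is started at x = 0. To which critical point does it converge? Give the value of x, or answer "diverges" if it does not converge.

diverges

V'(x) = -3(x + 2)(x + 4), so V'(0) = -24.
Gradient descent moves in the -V' direction, i.e. x is increasing.
There is no critical point above x=0, and V' keeps the same sign, so the iterate runs off to +∞.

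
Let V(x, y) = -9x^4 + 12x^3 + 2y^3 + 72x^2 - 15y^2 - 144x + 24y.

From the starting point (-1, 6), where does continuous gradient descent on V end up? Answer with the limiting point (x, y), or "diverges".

V is separable, so gradient descent decouples: x follows -∂V/∂x, y follows -∂V/∂y.
∂V/∂x = -36(x - 2)(x - 1)(x + 2); at x=-1 this is -216, so x increases.
∂V/∂y = 6(y - 4)(y - 1); at y=6 this is 60, so y decreases.
x converges to its nearest critical value 1 (a local min of the x-part); y converges to 4. The iterate converges to (1, 4).

(1, 4)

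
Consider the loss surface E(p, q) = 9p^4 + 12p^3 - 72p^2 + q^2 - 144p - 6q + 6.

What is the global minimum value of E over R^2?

E(p,q) separates as A(p) + B(q) + 6, so its minimum is min A + min B + 6.
A'(p) = 36(p - 2)(p + 1)(p + 2) vanishes at p ∈ {-2, -1, 2}; B'(q) = 2q - 6 vanishes at q ∈ {3}.
Local minima of A (where A''>0): A(-2)=48, A(2)=-336. Local minima of B: B(3)=-9.
So the global minimum of E is A(2) + B(3) + 6 = -336 − 9 + 6 = -339, attained at (2, 3).

-339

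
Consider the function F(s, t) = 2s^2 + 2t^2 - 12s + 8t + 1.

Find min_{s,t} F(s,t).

F(s,t) separates as P(s) + Q(t) + 1, so its minimum is min P + min Q + 1.
P'(s) = 4s - 12 vanishes at s ∈ {3}; Q'(t) = 4(t + 2) vanishes at t ∈ {-2}.
Local minima of P (where P''>0): P(3)=-18. Local minima of Q: Q(-2)=-8.
So the global minimum of F is P(3) + Q(-2) + 1 = -18 − 8 + 1 = -25, attained at (3, -2).

-25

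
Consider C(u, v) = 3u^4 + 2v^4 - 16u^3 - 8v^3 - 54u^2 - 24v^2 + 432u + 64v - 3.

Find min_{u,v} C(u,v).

-1238

C(u,v) separates as P(u) + Q(v) − 3, so its minimum is min P + min Q − 3.
P'(u) = 12(u - 4)(u - 3)(u + 3) vanishes at u ∈ {-3, 3, 4}; Q'(v) = 8(v - 4)(v - 1)(v + 2) vanishes at v ∈ {-2, 1, 4}.
Local minima of P (where P''>0): P(-3)=-1107, P(4)=608. Local minima of Q: Q(-2)=-128, Q(4)=-128.
So the global minimum of C is P(-3) + Q(-2) − 3 = -1107 − 128 − 3 = -1238, attained at (-3, -2).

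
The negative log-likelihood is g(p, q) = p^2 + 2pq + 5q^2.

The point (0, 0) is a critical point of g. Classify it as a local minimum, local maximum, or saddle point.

The Hessian of g is constant: H = [[2, 2], [2, 10]].
det(H) = 2·10 − 2² = 16.
det(H) > 0 and tr(H) = 12 > 0, so H is positive definite and the point is a local minimum.

local minimum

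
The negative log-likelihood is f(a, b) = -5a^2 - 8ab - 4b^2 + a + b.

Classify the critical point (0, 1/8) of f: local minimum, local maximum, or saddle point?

The Hessian of f is constant: H = [[-10, -8], [-8, -8]].
det(H) = (-10)·(-8) − (-8)² = 16.
det(H) > 0 and tr(H) = -18 < 0, so H is negative definite and the point is a local maximum.

local maximum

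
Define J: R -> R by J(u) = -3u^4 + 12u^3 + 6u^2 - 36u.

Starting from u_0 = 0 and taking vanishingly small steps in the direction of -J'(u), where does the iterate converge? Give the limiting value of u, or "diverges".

J'(u) = -12(u - 3)(u - 1)(u + 1), so J'(0) = -36.
Gradient descent moves in the -J' direction, i.e. u is increasing.
The nearest critical point in that direction is u = 1, where J'' = 48 > 0 (a local minimum). The iterate converges there.

1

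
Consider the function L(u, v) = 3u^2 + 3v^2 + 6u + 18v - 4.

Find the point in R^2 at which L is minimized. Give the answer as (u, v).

(-1, -3)

L(u,v) separates as P(u) + Q(v) − 4, so its minimum is min P + min Q − 4.
P'(u) = 6u + 6 vanishes at u ∈ {-1}; Q'(v) = 6v + 18 vanishes at v ∈ {-3}.
Local minima of P (where P''>0): P(-1)=-3. Local minima of Q: Q(-3)=-27.
So the global minimum of L is P(-1) + Q(-3) − 4 = -3 − 27 − 4 = -34, attained at (-1, -3).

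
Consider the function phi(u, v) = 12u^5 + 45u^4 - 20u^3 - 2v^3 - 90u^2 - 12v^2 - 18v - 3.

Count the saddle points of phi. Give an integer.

4

phi separates as a function of u plus a function of v, so ∇phi=0 decouples.
∂phi/∂u = 60u(u - 1)(u + 1)(u + 3) = 0 at u ∈ {-3, -1, 0, 1}; ∂phi/∂v = -6(v + 1)(v + 3) = 0 at v ∈ {-3, -1}.
The Hessian is diagonal: diag(phi_uu, phi_vv). Second derivatives: phi_uu(-3)=-1440, phi_uu(-1)=240, phi_uu(0)=-180, phi_uu(1)=480; phi_vv(-3)=12, phi_vv(-1)=-12.
Saddle points occur where the two diagonal entries have opposite signs: (-3, -3), (-1, -1), (0, -3), (1, -1). Count: 4.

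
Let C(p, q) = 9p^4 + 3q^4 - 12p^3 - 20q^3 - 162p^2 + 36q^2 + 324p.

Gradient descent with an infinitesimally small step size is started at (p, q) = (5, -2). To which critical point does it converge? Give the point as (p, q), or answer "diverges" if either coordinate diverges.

C is separable, so gradient descent decouples: p follows -∂C/∂p, q follows -∂C/∂q.
∂C/∂p = 36(p - 3)(p - 1)(p + 3); at p=5 this is 2304, so p decreases.
∂C/∂q = 12q(q - 3)(q - 2); at q=-2 this is -480, so q increases.
p converges to its nearest critical value 3 (a local min of the p-part); q converges to 0. The iterate converges to (3, 0).

(3, 0)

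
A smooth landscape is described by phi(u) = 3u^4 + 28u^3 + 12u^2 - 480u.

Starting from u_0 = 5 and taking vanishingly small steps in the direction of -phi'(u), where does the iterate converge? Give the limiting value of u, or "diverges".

2

phi'(u) = 12(u - 2)(u + 4)(u + 5), so phi'(5) = 3240.
Gradient descent moves in the -phi' direction, i.e. u is decreasing.
The nearest critical point in that direction is u = 2, where phi'' = 504 > 0 (a local minimum). The iterate converges there.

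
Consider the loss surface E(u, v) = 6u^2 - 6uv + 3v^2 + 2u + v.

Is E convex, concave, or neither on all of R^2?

E is quadratic, so its Hessian is the constant matrix H = [[12, -6], [-6, 6]].
det(H) = 36, tr(H) = 18.
det(H) > 0 and tr(H) > 0, so H is positive definite everywhere: convex.

convex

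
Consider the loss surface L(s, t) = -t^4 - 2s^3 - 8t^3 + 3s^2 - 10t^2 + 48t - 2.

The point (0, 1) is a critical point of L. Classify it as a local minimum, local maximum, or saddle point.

saddle point

The mixed partial ∂²L/∂s∂t is 0, so the Hessian at any point is diag(L_ss, L_tt) = diag(6(-2s + 1), -4(3t^2 + 12t + 5)).
At (0, 1): H = diag(6, -80).
The eigenvalues have opposite signs, so H is indefinite: a saddle point.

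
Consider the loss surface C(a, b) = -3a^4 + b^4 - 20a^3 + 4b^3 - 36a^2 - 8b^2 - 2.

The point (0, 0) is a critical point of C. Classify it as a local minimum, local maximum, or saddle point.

local maximum

The mixed partial ∂²C/∂a∂b is 0, so the Hessian at any point is diag(C_aa, C_bb) = diag(-12(3a^2 + 10a + 6), 4(3b^2 + 6b - 4)).
At (0, 0): H = diag(-72, -16).
Both eigenvalues are negative, so H is negative definite: a local maximum.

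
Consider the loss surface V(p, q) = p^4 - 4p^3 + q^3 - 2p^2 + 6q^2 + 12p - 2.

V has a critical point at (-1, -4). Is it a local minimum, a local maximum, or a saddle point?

The mixed partial ∂²V/∂p∂q is 0, so the Hessian at any point is diag(V_pp, V_qq) = diag(4(3p^2 - 6p - 1), 6(q + 2)).
At (-1, -4): H = diag(32, -12).
The eigenvalues have opposite signs, so H is indefinite: a saddle point.

saddle point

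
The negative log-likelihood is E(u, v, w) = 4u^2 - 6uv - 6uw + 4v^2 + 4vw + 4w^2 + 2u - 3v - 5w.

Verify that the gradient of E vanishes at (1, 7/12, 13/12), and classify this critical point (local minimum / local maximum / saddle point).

∇E = (8u - 6v - 6w + 2, -6u + 8v + 4w - 3, -6u + 4v + 8w - 5); substituting (1, 7/12, 13/12) gives ∇E = (0, 0, 0), so (1, 7/12, 13/12) is indeed a critical point.
The Hessian is constant: H = [[8, -6, -6], [-6, 8, 4], [-6, 4, 8]].
Leading principal minors: Δ₁ = 8, Δ₂ = 28, Δ₃ = 96.
All leading minors are positive, so H is positive definite: a local minimum.

local minimum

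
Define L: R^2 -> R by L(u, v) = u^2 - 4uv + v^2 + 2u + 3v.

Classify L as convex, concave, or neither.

L is quadratic, so its Hessian is the constant matrix H = [[2, -4], [-4, 2]].
det(H) = -12, tr(H) = 4.
det(H) < 0, so H is indefinite: neither convex nor concave.

neither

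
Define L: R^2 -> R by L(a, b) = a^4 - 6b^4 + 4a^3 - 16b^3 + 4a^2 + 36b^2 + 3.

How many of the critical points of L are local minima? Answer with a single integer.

L separates as a function of a plus a function of b, so ∇L=0 decouples.
∂L/∂a = 4a(a + 1)(a + 2) = 0 at a ∈ {-2, -1, 0}; ∂L/∂b = -24b(b - 1)(b + 3) = 0 at b ∈ {-3, 0, 1}.
The Hessian is diagonal: diag(L_aa, L_bb). Second derivatives: L_aa(-2)=8, L_aa(-1)=-4, L_aa(0)=8; L_bb(-3)=-288, L_bb(0)=72, L_bb(1)=-96.
Local minima occur where both diagonal entries positive: (-2, 0), (0, 0). Count: 2.

2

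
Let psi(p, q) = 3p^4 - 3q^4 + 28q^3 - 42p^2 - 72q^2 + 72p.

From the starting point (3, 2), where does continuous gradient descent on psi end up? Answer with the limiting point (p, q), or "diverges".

psi is separable, so gradient descent decouples: p follows -∂psi/∂p, q follows -∂psi/∂q.
∂psi/∂p = 12(p - 2)(p - 1)(p + 3); at p=3 this is 144, so p decreases.
∂psi/∂q = -12q(q - 4)(q - 3); at q=2 this is -48, so q increases.
p converges to its nearest critical value 2 (a local min of the p-part); q converges to 3. The iterate converges to (2, 3).

(2, 3)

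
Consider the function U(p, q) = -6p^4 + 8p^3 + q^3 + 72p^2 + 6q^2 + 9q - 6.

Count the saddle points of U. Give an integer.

U separates as a function of p plus a function of q, so ∇U=0 decouples.
∂U/∂p = -24p(p - 3)(p + 2) = 0 at p ∈ {-2, 0, 3}; ∂U/∂q = 3(q + 1)(q + 3) = 0 at q ∈ {-3, -1}.
The Hessian is diagonal: diag(U_pp, U_qq). Second derivatives: U_pp(-2)=-240, U_pp(0)=144, U_pp(3)=-360; U_qq(-3)=-6, U_qq(-1)=6.
Saddle points occur where the two diagonal entries have opposite signs: (-2, -1), (0, -3), (3, -1). Count: 3.

3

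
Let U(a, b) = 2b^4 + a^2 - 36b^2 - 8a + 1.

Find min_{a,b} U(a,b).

U(a,b) separates as P(a) + Q(b) + 1, so its minimum is min P + min Q + 1.
P'(a) = 2a - 8 vanishes at a ∈ {4}; Q'(b) = 8b(b - 3)(b + 3) vanishes at b ∈ {-3, 0, 3}.
Local minima of P (where P''>0): P(4)=-16. Local minima of Q: Q(-3)=-162, Q(3)=-162.
So the global minimum of U is P(4) + Q(-3) + 1 = -16 − 162 + 1 = -177, attained at (4, -3).

-177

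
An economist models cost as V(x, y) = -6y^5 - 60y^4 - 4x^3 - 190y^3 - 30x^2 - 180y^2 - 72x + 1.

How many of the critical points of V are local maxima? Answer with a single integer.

V separates as a function of x plus a function of y, so ∇V=0 decouples.
∂V/∂x = -12(x + 2)(x + 3) = 0 at x ∈ {-3, -2}; ∂V/∂y = -30y(y + 1)(y + 3)(y + 4) = 0 at y ∈ {-4, -3, -1, 0}.
The Hessian is diagonal: diag(V_xx, V_yy). Second derivatives: V_xx(-3)=12, V_xx(-2)=-12; V_yy(-4)=360, V_yy(-3)=-180, V_yy(-1)=180, V_yy(0)=-360.
Local maxima occur where both diagonal entries negative: (-2, -3), (-2, 0). Count: 2.

2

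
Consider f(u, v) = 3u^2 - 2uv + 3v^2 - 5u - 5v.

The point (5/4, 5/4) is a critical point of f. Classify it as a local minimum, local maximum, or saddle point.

local minimum

The Hessian of f is constant: H = [[6, -2], [-2, 6]].
det(H) = 6·6 − (-2)² = 32.
det(H) > 0 and tr(H) = 12 > 0, so H is positive definite and the point is a local minimum.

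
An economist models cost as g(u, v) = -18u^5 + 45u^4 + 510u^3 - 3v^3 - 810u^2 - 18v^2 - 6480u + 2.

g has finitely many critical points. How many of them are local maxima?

g separates as a function of u plus a function of v, so ∇g=0 decouples.
∂g/∂u = -90(u - 4)(u - 3)(u + 2)(u + 3) = 0 at u ∈ {-3, -2, 3, 4}; ∂g/∂v = -9v(v + 4) = 0 at v ∈ {-4, 0}.
The Hessian is diagonal: diag(g_uu, g_vv). Second derivatives: g_uu(-3)=3780, g_uu(-2)=-2700, g_uu(3)=2700, g_uu(4)=-3780; g_vv(-4)=36, g_vv(0)=-36.
Local maxima occur where both diagonal entries negative: (-2, 0), (4, 0). Count: 2.

2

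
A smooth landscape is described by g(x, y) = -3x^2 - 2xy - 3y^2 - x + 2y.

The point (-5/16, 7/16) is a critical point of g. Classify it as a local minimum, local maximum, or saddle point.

The Hessian of g is constant: H = [[-6, -2], [-2, -6]].
det(H) = (-6)·(-6) − (-2)² = 32.
det(H) > 0 and tr(H) = -12 < 0, so H is negative definite and the point is a local maximum.

local maximum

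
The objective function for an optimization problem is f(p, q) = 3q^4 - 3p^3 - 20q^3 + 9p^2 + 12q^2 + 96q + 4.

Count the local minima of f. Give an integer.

f separates as a function of p plus a function of q, so ∇f=0 decouples.
∂f/∂p = -9p(p - 2) = 0 at p ∈ {0, 2}; ∂f/∂q = 12(q - 4)(q - 2)(q + 1) = 0 at q ∈ {-1, 2, 4}.
The Hessian is diagonal: diag(f_pp, f_qq). Second derivatives: f_pp(0)=18, f_pp(2)=-18; f_qq(-1)=180, f_qq(2)=-72, f_qq(4)=120.
Local minima occur where both diagonal entries positive: (0, -1), (0, 4). Count: 2.

2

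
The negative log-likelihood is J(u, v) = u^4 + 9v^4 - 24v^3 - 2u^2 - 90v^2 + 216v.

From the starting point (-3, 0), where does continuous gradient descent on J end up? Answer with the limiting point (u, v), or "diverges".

(-1, -2)

J is separable, so gradient descent decouples: u follows -∂J/∂u, v follows -∂J/∂v.
∂J/∂u = 4u(u - 1)(u + 1); at u=-3 this is -96, so u increases.
∂J/∂v = 36(v - 3)(v - 1)(v + 2); at v=0 this is 216, so v decreases.
u converges to its nearest critical value -1 (a local min of the u-part); v converges to -2. The iterate converges to (-1, -2).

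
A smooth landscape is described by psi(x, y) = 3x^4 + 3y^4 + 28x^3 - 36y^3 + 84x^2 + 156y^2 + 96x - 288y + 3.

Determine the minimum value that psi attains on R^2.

psi(x,y) separates as P(x) + Q(y) + 3, so its minimum is min P + min Q + 3.
P'(x) = 12(x + 1)(x + 2)(x + 4) vanishes at x ∈ {-4, -2, -1}; Q'(y) = 12(y - 4)(y - 3)(y - 2) vanishes at y ∈ {2, 3, 4}.
Local minima of P (where P''>0): P(-4)=-64, P(-1)=-37. Local minima of Q: Q(2)=-192, Q(4)=-192.
So the global minimum of psi is P(-4) + Q(2) + 3 = -64 − 192 + 3 = -253, attained at (-4, 2).

-253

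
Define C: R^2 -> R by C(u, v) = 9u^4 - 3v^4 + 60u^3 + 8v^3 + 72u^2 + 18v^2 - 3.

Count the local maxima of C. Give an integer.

C separates as a function of u plus a function of v, so ∇C=0 decouples.
∂C/∂u = 36u(u + 1)(u + 4) = 0 at u ∈ {-4, -1, 0}; ∂C/∂v = -12v(v - 3)(v + 1) = 0 at v ∈ {-1, 0, 3}.
The Hessian is diagonal: diag(C_uu, C_vv). Second derivatives: C_uu(-4)=432, C_uu(-1)=-108, C_uu(0)=144; C_vv(-1)=-48, C_vv(0)=36, C_vv(3)=-144.
Local maxima occur where both diagonal entries negative: (-1, -1), (-1, 3). Count: 2.

2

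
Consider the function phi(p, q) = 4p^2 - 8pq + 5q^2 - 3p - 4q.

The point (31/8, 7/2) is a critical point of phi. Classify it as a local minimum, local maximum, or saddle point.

local minimum

The Hessian of phi is constant: H = [[8, -8], [-8, 10]].
det(H) = 8·10 − (-8)² = 16.
det(H) > 0 and tr(H) = 18 > 0, so H is positive definite and the point is a local minimum.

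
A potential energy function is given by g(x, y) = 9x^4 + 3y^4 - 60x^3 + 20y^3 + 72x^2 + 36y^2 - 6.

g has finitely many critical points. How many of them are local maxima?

1

g separates as a function of x plus a function of y, so ∇g=0 decouples.
∂g/∂x = 36x(x - 4)(x - 1) = 0 at x ∈ {0, 1, 4}; ∂g/∂y = 12y(y + 2)(y + 3) = 0 at y ∈ {-3, -2, 0}.
The Hessian is diagonal: diag(g_xx, g_yy). Second derivatives: g_xx(0)=144, g_xx(1)=-108, g_xx(4)=432; g_yy(-3)=36, g_yy(-2)=-24, g_yy(0)=72.
Local maxima occur where both diagonal entries negative: (1, -2). Count: 1.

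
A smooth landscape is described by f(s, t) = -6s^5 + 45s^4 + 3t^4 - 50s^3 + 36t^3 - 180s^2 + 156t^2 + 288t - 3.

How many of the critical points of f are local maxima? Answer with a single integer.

2

f separates as a function of s plus a function of t, so ∇f=0 decouples.
∂f/∂s = -30s(s - 4)(s - 3)(s + 1) = 0 at s ∈ {-1, 0, 3, 4}; ∂f/∂t = 12(t + 2)(t + 3)(t + 4) = 0 at t ∈ {-4, -3, -2}.
The Hessian is diagonal: diag(f_ss, f_tt). Second derivatives: f_ss(-1)=600, f_ss(0)=-360, f_ss(3)=360, f_ss(4)=-600; f_tt(-4)=24, f_tt(-3)=-12, f_tt(-2)=24.
Local maxima occur where both diagonal entries negative: (0, -3), (4, -3). Count: 2.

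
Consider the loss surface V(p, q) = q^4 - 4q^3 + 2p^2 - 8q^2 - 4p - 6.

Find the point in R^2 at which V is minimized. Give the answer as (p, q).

V(p,q) separates as A(p) + B(q) − 6, so its minimum is min A + min B − 6.
A'(p) = 4p - 4 vanishes at p ∈ {1}; B'(q) = 4q(q - 4)(q + 1) vanishes at q ∈ {-1, 0, 4}.
Local minima of A (where A''>0): A(1)=-2. Local minima of B: B(-1)=-3, B(4)=-128.
So the global minimum of V is A(1) + B(4) − 6 = -2 − 128 − 6 = -136, attained at (1, 4).

(1, 4)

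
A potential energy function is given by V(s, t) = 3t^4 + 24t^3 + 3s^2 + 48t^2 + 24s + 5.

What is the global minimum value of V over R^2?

V(s,t) separates as P(s) + Q(t) + 5, so its minimum is min P + min Q + 5.
P'(s) = 6s + 24 vanishes at s ∈ {-4}; Q'(t) = 12t(t + 2)(t + 4) vanishes at t ∈ {-4, -2, 0}.
Local minima of P (where P''>0): P(-4)=-48. Local minima of Q: Q(-4)=0, Q(0)=0.
So the global minimum of V is P(-4) + Q(-4) + 5 = -48 + 0 + 5 = -43, attained at (-4, -4).

-43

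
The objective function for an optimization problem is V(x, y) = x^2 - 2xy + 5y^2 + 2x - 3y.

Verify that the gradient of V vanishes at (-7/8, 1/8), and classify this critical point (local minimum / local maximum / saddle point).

∇V = (2x - 2y + 2, -2x + 10y - 3); substituting (-7/8, 1/8) gives ∇V = (0, 0), so (-7/8, 1/8) is indeed a critical point.
The Hessian of V is constant: H = [[2, -2], [-2, 10]].
det(H) = 2·10 − (-2)² = 16.
det(H) > 0 and tr(H) = 12 > 0, so H is positive definite and the point is a local minimum.

local minimum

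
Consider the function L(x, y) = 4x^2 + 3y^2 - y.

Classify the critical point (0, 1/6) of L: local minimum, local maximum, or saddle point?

The Hessian of L is constant: H = [[8, 0], [0, 6]].
det(H) = 8·6 − 0² = 48.
det(H) > 0 and tr(H) = 14 > 0, so H is positive definite and the point is a local minimum.

local minimum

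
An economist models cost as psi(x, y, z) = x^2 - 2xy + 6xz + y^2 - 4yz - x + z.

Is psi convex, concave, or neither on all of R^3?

psi is quadratic, so its Hessian is the constant matrix H = [[2, -2, 6], [-2, 2, -4], [6, -4, 0]].
Leading principal minors: 2, 0, -8.
Neither pattern holds ⇒ H is indefinite ⇒ neither convex nor concave.

neither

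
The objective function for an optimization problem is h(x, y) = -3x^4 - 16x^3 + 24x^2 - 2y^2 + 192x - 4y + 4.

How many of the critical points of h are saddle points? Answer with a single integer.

1

h separates as a function of x plus a function of y, so ∇h=0 decouples.
∂h/∂x = -12(x - 2)(x + 2)(x + 4) = 0 at x ∈ {-4, -2, 2}; ∂h/∂y = -4(y + 1) = 0 at y ∈ {-1}.
The Hessian is diagonal: diag(h_xx, h_yy). Second derivatives: h_xx(-4)=-144, h_xx(-2)=96, h_xx(2)=-288; h_yy(-1)=-4.
Saddle points occur where the two diagonal entries have opposite signs: (-2, -1). Count: 1.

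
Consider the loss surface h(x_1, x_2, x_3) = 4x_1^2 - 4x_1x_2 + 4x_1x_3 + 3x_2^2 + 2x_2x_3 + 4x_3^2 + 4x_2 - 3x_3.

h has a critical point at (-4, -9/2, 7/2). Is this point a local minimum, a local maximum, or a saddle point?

local minimum

The Hessian is constant: H = [[8, -4, 4], [-4, 6, 2], [4, 2, 8]].
Leading principal minors: Δ₁ = 8, Δ₂ = 32, Δ₃ = 64.
All leading minors are positive, so H is positive definite: a local minimum.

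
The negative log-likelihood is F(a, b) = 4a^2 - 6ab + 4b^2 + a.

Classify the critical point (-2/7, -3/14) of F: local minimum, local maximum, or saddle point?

The Hessian of F is constant: H = [[8, -6], [-6, 8]].
det(H) = 8·8 − (-6)² = 28.
det(H) > 0 and tr(H) = 16 > 0, so H is positive definite and the point is a local minimum.

local minimum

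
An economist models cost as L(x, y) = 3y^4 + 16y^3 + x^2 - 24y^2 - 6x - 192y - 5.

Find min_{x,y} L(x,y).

L(x,y) separates as P(x) + Q(y) − 5, so its minimum is min P + min Q − 5.
P'(x) = 2x - 6 vanishes at x ∈ {3}; Q'(y) = 12(y - 2)(y + 2)(y + 4) vanishes at y ∈ {-4, -2, 2}.
Local minima of P (where P''>0): P(3)=-9. Local minima of Q: Q(-4)=128, Q(2)=-304.
So the global minimum of L is P(3) + Q(2) − 5 = -9 − 304 − 5 = -318, attained at (3, 2).

-318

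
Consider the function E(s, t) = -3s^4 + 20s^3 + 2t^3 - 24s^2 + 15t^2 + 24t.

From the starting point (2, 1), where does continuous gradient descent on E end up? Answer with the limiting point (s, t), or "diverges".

E is separable, so gradient descent decouples: s follows -∂E/∂s, t follows -∂E/∂t.
∂E/∂s = -12s(s - 4)(s - 1); at s=2 this is 48, so s decreases.
∂E/∂t = 6(t + 1)(t + 4); at t=1 this is 60, so t decreases.
s converges to its nearest critical value 1 (a local min of the s-part); t converges to -1. The iterate converges to (1, -1).

(1, -1)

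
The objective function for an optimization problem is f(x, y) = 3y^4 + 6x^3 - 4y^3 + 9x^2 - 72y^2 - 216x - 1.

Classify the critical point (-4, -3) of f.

The mixed partial ∂²f/∂x∂y is 0, so the Hessian at any point is diag(f_xx, f_yy) = diag(18(2x + 1), 12(3y^2 - 2y - 12)).
At (-4, -3): H = diag(-126, 252).
The eigenvalues have opposite signs, so H is indefinite: a saddle point.

saddle point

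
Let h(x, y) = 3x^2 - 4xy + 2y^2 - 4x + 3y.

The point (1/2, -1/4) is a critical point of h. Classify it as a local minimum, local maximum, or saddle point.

local minimum

The Hessian of h is constant: H = [[6, -4], [-4, 4]].
det(H) = 6·4 − (-4)² = 8.
det(H) > 0 and tr(H) = 10 > 0, so H is positive definite and the point is a local minimum.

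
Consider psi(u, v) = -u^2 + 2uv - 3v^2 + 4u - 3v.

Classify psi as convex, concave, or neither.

concave

psi is quadratic, so its Hessian is the constant matrix H = [[-2, 2], [2, -6]].
det(H) = 8, tr(H) = -8.
det(H) > 0 and tr(H) < 0, so H is negative definite everywhere: concave.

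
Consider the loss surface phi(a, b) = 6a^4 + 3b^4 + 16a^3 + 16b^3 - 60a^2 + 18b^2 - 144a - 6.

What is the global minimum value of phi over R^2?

phi(a,b) separates as P(a) + Q(b) − 6, so its minimum is min P + min Q − 6.
P'(a) = 24(a - 2)(a + 1)(a + 3) vanishes at a ∈ {-3, -1, 2}; Q'(b) = 12b(b + 1)(b + 3) vanishes at b ∈ {-3, -1, 0}.
Local minima of P (where P''>0): P(-3)=-54, P(2)=-304. Local minima of Q: Q(-3)=-27, Q(0)=0.
So the global minimum of phi is P(2) + Q(-3) − 6 = -304 − 27 − 6 = -337, attained at (2, -3).

-337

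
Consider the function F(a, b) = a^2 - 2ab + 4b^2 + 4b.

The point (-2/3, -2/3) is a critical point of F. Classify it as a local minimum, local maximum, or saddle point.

The Hessian of F is constant: H = [[2, -2], [-2, 8]].
det(H) = 2·8 − (-2)² = 12.
det(H) > 0 and tr(H) = 10 > 0, so H is positive definite and the point is a local minimum.

local minimum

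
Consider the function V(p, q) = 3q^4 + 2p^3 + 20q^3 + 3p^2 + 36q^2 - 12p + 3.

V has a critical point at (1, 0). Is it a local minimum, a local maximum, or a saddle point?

local minimum

The mixed partial ∂²V/∂p∂q is 0, so the Hessian at any point is diag(V_pp, V_qq) = diag(6(2p + 1), 12(3q^2 + 10q + 6)).
At (1, 0): H = diag(18, 72).
Both eigenvalues are positive, so H is positive definite: a local minimum.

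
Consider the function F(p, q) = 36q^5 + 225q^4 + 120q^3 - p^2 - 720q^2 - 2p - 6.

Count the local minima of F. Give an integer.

0

F separates as a function of p plus a function of q, so ∇F=0 decouples.
∂F/∂p = -2(p + 1) = 0 at p ∈ {-1}; ∂F/∂q = 180q(q - 1)(q + 2)(q + 4) = 0 at q ∈ {-4, -2, 0, 1}.
The Hessian is diagonal: diag(F_pp, F_qq). Second derivatives: F_pp(-1)=-2; F_qq(-4)=-7200, F_qq(-2)=2160, F_qq(0)=-1440, F_qq(1)=2700.
Local minima occur where both diagonal entries positive: none. Count: 0.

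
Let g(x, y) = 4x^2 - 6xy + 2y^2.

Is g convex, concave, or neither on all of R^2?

neither

g is quadratic, so its Hessian is the constant matrix H = [[8, -6], [-6, 4]].
det(H) = -4, tr(H) = 12.
det(H) < 0, so H is indefinite: neither convex nor concave.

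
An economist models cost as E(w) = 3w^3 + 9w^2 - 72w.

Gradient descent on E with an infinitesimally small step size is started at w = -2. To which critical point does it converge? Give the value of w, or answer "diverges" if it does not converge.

2

E'(w) = 9(w - 2)(w + 4), so E'(-2) = -72.
Gradient descent moves in the -E' direction, i.e. w is increasing.
The nearest critical point in that direction is w = 2, where E'' = 54 > 0 (a local minimum). The iterate converges there.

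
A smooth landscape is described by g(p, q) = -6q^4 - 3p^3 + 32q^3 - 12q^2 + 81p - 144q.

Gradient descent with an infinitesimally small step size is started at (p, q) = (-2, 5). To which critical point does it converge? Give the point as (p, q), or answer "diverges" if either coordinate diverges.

diverges

g is separable, so gradient descent decouples: p follows -∂g/∂p, q follows -∂g/∂q.
∂g/∂p = -9(p - 3)(p + 3); at p=-2 this is 45, so p decreases.
∂g/∂q = -24(q - 3)(q - 2)(q + 1); at q=5 this is -864, so q increases.
The q-coordinate has no critical point in that direction and runs off to infinity.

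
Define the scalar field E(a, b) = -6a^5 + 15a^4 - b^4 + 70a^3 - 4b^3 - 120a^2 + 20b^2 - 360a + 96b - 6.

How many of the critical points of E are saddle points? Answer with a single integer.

E separates as a function of a plus a function of b, so ∇E=0 decouples.
∂E/∂a = -30(a - 3)(a - 2)(a + 1)(a + 2) = 0 at a ∈ {-2, -1, 2, 3}; ∂E/∂b = -4(b - 3)(b + 2)(b + 4) = 0 at b ∈ {-4, -2, 3}.
The Hessian is diagonal: diag(E_aa, E_bb). Second derivatives: E_aa(-2)=600, E_aa(-1)=-360, E_aa(2)=360, E_aa(3)=-600; E_bb(-4)=-56, E_bb(-2)=40, E_bb(3)=-140.
Saddle points occur where the two diagonal entries have opposite signs: (-2, -4), (-2, 3), (-1, -2), (2, -4), (2, 3), (3, -2). Count: 6.

6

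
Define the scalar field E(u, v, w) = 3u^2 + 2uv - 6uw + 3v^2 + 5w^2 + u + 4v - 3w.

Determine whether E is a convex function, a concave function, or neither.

convex

E is quadratic, so its Hessian is the constant matrix H = [[6, 2, -6], [2, 6, 0], [-6, 0, 10]].
Leading principal minors: 6, 32, 104.
All positive ⇒ H ≻ 0 ⇒ convex.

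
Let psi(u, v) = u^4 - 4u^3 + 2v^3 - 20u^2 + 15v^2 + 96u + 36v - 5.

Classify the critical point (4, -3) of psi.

saddle point

The mixed partial ∂²psi/∂u∂v is 0, so the Hessian at any point is diag(psi_uu, psi_vv) = diag(4(3u^2 - 6u - 10), 6(2v + 5)).
At (4, -3): H = diag(56, -6).
The eigenvalues have opposite signs, so H is indefinite: a saddle point.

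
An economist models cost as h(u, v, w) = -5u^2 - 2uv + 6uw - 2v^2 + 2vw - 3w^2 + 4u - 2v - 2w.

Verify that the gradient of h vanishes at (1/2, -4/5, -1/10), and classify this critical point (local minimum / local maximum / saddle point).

local maximum

∇h = (-10u - 2v + 6w + 4, -2u - 4v + 2w - 2, 6u + 2v - 6w - 2); substituting (1/2, -4/5, -1/10) gives ∇h = (0, 0, 0), so (1/2, -4/5, -1/10) is indeed a critical point.
The Hessian is constant: H = [[-10, -2, 6], [-2, -4, 2], [6, 2, -6]].
Leading principal minors: Δ₁ = -10, Δ₂ = 36, Δ₃ = -80.
The minors alternate sign starting negative (−, +, −), so H is negative definite: a local maximum.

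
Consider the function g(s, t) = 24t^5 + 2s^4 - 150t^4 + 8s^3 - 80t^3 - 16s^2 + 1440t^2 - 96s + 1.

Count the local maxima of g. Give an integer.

g separates as a function of s plus a function of t, so ∇g=0 decouples.
∂g/∂s = 8(s - 2)(s + 2)(s + 3) = 0 at s ∈ {-3, -2, 2}; ∂g/∂t = 120t(t - 4)(t - 3)(t + 2) = 0 at t ∈ {-2, 0, 3, 4}.
The Hessian is diagonal: diag(g_ss, g_tt). Second derivatives: g_ss(-3)=40, g_ss(-2)=-32, g_ss(2)=160; g_tt(-2)=-7200, g_tt(0)=2880, g_tt(3)=-1800, g_tt(4)=2880.
Local maxima occur where both diagonal entries negative: (-2, -2), (-2, 3). Count: 2.

2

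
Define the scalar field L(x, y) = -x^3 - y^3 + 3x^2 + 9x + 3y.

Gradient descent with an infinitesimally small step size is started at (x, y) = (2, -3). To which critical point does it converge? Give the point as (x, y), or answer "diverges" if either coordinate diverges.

L is separable, so gradient descent decouples: x follows -∂L/∂x, y follows -∂L/∂y.
∂L/∂x = -3(x - 3)(x + 1); at x=2 this is 9, so x decreases.
∂L/∂y = -3(y - 1)(y + 1); at y=-3 this is -24, so y increases.
x converges to its nearest critical value -1 (a local min of the x-part); y converges to -1. The iterate converges to (-1, -1).

(-1, -1)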